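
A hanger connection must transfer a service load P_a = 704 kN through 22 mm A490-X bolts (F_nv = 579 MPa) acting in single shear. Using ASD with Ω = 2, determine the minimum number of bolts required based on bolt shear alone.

A_b = π·22²/4 = 380.1 mm².
Per-bolt allowable strength R_n/Ω = 579 × 380.1 × 1 / 1000 / 2 = 110 kN.
n ≥ 704 / 110 = 6.397 → use 7 bolts.

7 bolts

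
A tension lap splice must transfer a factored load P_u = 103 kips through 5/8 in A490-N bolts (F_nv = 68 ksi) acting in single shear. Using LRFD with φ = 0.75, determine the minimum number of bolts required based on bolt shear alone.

A_b = π·0.625²/4 = 0.3068 in².
Per-bolt design strength φR_n = 0.75 × 68 × 0.3068 × 1 = 15.65 kips.
n ≥ 103 / 15.65 = 6.583 → use 7 bolts.

7 bolts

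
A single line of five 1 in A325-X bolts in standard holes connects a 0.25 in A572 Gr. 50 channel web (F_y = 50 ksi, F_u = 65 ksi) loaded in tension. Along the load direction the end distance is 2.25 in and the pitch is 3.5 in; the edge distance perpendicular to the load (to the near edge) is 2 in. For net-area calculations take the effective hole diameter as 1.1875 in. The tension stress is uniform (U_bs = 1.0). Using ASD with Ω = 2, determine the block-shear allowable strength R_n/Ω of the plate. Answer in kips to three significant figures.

64.6 kips

Shear plane L_v = 2.25 + 4·3.5 = 16.25 in; A_gv = 16.25 × 0.25 = 4.062 in².
A_nv = (16.25 − 4.5·1.1875) × 0.25 = 2.727 in².
A_nt = (2 − 0.5·1.1875) × 0.25 = 0.3516 in².
0.6 F_u A_nv = 106.3 kips; 0.6 F_y A_gv = 121.9 kips → shear rupture governs the shear term.
R_n = 106.3 + 1.0 × 65 × 0.3516 = 129.2 kips.
Allowable strength R_n/Ω = 129.2 / 2 = 64.6 kips.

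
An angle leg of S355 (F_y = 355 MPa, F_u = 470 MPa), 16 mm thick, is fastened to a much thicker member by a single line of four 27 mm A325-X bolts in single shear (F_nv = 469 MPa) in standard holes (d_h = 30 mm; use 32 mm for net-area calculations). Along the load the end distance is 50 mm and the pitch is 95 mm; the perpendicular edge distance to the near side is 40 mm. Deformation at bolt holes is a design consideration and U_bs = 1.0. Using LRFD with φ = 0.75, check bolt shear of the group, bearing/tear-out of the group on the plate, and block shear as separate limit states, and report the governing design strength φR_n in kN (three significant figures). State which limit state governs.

806 kN (bolt shear governs)

Bolt shear: A_b = π·27²/4 = 572.6 mm²; R_n = 469 × 572.6 × 4 × 1 / 1000 = 1074 kN → 0.75 × 1074 = 806 kN.
Bearing: edge l_c = 35, r_n = 315.8 kN; interior l_c = 65, r_n = 487.3 kN; R_n = 315.8 + 3·487.3 = 1778 kN → 1330 kN.
Block shear: A_gv = 5360, A_nv = 3568, A_nt = 384 mm²; R_n = min(0.6F_uA_nv, 0.6F_yA_gv) + U_bs·F_u·A_nt = 1187 kN → 890 kN.
Bolt shear governs: 806 kN.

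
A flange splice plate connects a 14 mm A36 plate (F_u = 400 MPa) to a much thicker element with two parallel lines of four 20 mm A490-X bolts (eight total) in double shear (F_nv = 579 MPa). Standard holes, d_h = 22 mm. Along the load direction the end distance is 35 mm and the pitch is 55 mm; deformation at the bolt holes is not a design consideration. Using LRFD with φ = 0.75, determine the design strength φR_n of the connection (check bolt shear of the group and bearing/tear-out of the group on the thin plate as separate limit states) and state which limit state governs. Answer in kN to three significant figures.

Bolt shear: A_b = π·20²/4 = 314.2 mm²; R_n = 579 × 314.2 × 8 × 2 / 1000 = 2910 kN → 0.75 × 2910 = 2180 kN.
Bearing (1.5 l_c t F_u ≤ 3.0 d t F_u): upper limit = 3.0·20·14·400 / 1000 = 336 kN.
  Edge l_c = 35 − 22/2 = 24 → r_n = 201.6 kN; interior l_c = 55 − 22 = 33 → r_n = 277.2 kN.
  R_n,bearing = 2·201.6 + 6·277.2 = 2066 kN → 0.75 × 2066 = 1550 kN.
Bearing governs: 1550 kN.

1550 kN (bearing governs)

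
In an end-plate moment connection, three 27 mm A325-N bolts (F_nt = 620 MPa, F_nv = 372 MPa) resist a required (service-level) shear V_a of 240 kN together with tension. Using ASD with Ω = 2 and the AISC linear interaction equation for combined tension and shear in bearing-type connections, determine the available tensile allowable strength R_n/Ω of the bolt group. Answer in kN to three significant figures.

A_b = π·27²/4 = 572.6 mm²; f_rv = 240 × 1000 / (3 × 572.6) = 139.7 MPa.
F'_nt = 1.3 F_nt − (Ω F_nt / F_nv) f_rv = 1.3·620 − (2·620/372)·139.7 = 340.3 MPa, capped at F_nt → F'_nt = 340.3 MPa.
R_n = F'_nt · A_b · n = 340.3 × 572.6 × 3 / 1000 = 584.4 kN.
Allowable strength R_n/Ω = 584.4 / 2 = 292 kN.

292 kN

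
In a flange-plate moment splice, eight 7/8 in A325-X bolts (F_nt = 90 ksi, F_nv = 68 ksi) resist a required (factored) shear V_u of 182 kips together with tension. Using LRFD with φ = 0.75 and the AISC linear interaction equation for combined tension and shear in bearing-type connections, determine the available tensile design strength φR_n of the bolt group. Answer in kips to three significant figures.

181 kips

A_b = π·0.875²/4 = 0.6013 in²; f_rv = 182 / (8 × 0.6013) = 37.83 ksi.
F'_nt = 1.3 F_nt − (F_nt / φF_nv) f_rv = 1.3·90 − (90/(0.75·68))·37.83 = 50.24 ksi, capped at F_nt → F'_nt = 50.24 ksi.
R_n = F'_nt · A_b · n = 50.24 × 0.6013 × 8 = 241.7 kips.
Design strength φR_n = 0.75 × 241.7 = 181 kips.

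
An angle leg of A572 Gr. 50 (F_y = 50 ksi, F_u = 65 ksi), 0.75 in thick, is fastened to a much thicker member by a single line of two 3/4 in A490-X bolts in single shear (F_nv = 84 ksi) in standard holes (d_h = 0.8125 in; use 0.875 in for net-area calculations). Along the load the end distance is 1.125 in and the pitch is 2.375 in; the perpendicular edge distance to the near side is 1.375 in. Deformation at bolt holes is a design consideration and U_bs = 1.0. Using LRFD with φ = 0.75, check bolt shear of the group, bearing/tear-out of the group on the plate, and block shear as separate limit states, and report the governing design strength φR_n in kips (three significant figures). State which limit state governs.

Bolt shear: A_b = π·0.75²/4 = 0.4418 in²; R_n = 84 × 0.4418 × 2 × 1 = 74.22 kips → 0.75 × 74.22 = 55.7 kips.
Bearing: edge l_c = 0.7188, r_n = 42.05 kips; interior l_c = 1.562, r_n = 87.75 kips; R_n = 42.05 + 1·87.75 = 129.8 kips → 97.3 kips.
Block shear: A_gv = 2.625, A_nv = 1.641, A_nt = 0.7031 in²; R_n = min(0.6F_uA_nv, 0.6F_yA_gv) + U_bs·F_u·A_nt = 109.7 kips → 82.3 kips.
Bolt shear governs: 55.7 kips.

55.7 kips (bolt shear governs)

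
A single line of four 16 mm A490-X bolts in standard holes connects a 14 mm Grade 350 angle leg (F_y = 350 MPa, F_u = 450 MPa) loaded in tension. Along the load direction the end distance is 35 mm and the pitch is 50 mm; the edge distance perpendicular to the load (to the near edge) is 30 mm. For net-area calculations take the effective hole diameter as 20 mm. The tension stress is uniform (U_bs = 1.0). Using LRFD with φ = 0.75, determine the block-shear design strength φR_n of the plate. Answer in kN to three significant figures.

Shear plane L_v = 35 + 3·50 = 185 mm; A_gv = 185 × 14 = 2590 mm².
A_nv = (185 − 3.5·20) × 14 = 1610 mm².
A_nt = (30 − 0.5·20) × 14 = 280 mm².
0.6 F_u A_nv = 434.7 kN; 0.6 F_y A_gv = 543.9 kN → shear rupture governs the shear term.
R_n = 434.7 + 1.0 × 450 × 280 / 1000 = 560.7 kN.
Design strength φR_n = 0.75 × 560.7 = 421 kN.

421 kN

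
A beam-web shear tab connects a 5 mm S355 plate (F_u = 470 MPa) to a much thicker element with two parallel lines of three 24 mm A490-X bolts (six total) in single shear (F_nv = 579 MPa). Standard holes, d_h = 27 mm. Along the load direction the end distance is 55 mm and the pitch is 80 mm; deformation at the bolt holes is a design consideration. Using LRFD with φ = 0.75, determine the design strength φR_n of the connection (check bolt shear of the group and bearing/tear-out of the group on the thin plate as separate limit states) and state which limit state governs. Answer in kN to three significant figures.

582 kN (bearing governs)

Bolt shear: A_b = π·24²/4 = 452.4 mm²; R_n = 579 × 452.4 × 6 × 1 / 1000 = 1572 kN → 0.75 × 1572 = 1180 kN.
Bearing (1.2 l_c t F_u ≤ 2.4 d t F_u): upper limit = 2.4·24·5·470 / 1000 = 135.4 kN.
  Edge l_c = 55 − 27/2 = 41.5 → r_n = 117 kN; interior l_c = 80 − 27 = 53 → r_n = 135.4 kN.
  R_n,bearing = 2·117 + 4·135.4 = 775.5 kN → 0.75 × 775.5 = 582 kN.
Bearing governs: 582 kN.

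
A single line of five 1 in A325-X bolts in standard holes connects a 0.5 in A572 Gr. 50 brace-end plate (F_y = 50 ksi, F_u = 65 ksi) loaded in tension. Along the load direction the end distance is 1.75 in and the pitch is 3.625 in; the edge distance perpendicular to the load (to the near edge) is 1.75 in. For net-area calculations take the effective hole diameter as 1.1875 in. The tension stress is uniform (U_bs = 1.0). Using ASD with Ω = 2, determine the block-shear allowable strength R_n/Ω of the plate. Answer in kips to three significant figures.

Shear plane L_v = 1.75 + 4·3.625 = 16.25 in; A_gv = 16.25 × 0.5 = 8.125 in².
A_nv = (16.25 − 4.5·1.1875) × 0.5 = 5.453 in².
A_nt = (1.75 − 0.5·1.1875) × 0.5 = 0.5781 in².
0.6 F_u A_nv = 212.7 kips; 0.6 F_y A_gv = 243.8 kips → shear rupture governs the shear term.
R_n = 212.7 + 1.0 × 65 × 0.5781 = 250.2 kips.
Allowable strength R_n/Ω = 250.2 / 2 = 125 kips.

125 kips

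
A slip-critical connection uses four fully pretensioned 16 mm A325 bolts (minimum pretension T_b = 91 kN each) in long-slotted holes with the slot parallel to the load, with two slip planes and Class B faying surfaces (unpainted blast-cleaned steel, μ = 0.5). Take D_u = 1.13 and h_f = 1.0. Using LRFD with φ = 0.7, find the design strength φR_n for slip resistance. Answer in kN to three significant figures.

288 kN

R_n = μ · D_u · h_f · T_b · n_s · n_b = 0.5 × 1.13 × 1.0 × 91 × 2 × 4 = 411.3 kN.
Design strength φR_n = 0.7 × 411.3 = 288 kN.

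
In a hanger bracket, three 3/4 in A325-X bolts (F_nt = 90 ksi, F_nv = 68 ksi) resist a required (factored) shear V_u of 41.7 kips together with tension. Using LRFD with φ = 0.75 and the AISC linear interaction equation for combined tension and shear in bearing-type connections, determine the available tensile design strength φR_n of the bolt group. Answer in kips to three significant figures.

61.1 kips

A_b = π·0.75²/4 = 0.4418 in²; f_rv = 41.7 / (3 × 0.4418) = 31.46 ksi.
F'_nt = 1.3 F_nt − (F_nt / φF_nv) f_rv = 1.3·90 − (90/(0.75·68))·31.46 = 61.48 ksi, capped at F_nt → F'_nt = 61.48 ksi.
R_n = F'_nt · A_b · n = 61.48 × 0.4418 × 3 = 81.48 kips.
Design strength φR_n = 0.75 × 81.48 = 61.1 kips.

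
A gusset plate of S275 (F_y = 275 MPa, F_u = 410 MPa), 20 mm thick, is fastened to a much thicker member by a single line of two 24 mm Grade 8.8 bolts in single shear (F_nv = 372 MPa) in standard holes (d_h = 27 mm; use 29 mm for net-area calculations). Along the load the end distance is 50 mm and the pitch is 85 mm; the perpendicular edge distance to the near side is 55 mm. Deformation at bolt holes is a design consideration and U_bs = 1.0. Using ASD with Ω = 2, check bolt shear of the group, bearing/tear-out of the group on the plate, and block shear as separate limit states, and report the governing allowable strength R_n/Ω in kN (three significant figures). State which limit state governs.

Bolt shear: A_b = π·24²/4 = 452.4 mm²; R_n = 372 × 452.4 × 2 × 1 / 1000 = 336.6 kN → 336.6 / 2 = 168 kN.
Bearing: edge l_c = 36.5, r_n = 359.2 kN; interior l_c = 58, r_n = 472.3 kN; R_n = 359.2 + 1·472.3 = 831.5 kN → 416 kN.
Block shear: A_gv = 2700, A_nv = 1830, A_nt = 810 mm²; R_n = min(0.6F_uA_nv, 0.6F_yA_gv) + U_bs·F_u·A_nt = 777.6 kN → 389 kN.
Bolt shear governs: 168 kN.

168 kN (bolt shear governs)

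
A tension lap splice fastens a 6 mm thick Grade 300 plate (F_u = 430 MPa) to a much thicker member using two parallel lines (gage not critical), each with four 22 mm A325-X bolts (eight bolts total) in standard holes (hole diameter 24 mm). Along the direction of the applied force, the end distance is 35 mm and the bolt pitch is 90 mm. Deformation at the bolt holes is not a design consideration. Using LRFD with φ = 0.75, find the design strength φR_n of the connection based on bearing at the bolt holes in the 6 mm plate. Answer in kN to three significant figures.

Per bolt r_n = 1.5 l_c t F_u ≤ 3.0 d t F_u; upper limit = 3.0 × 22 × 6 × 430 / 1000 = 170.3 kN.
Edge bolt: l_c = 35 − 24/2 = 23 mm → 1.5 × 23 × 6 × 430 / 1000 = 89.01 → r_n = 89.01 kN.
Interior bolts: l_c = 90 − 24 = 66 mm → 1.5 × 66 × 6 × 430 / 1000 = 255.4 → r_n = 170.3 kN.
R_n = 2 × 89.01 + 6 × 170.3 = 1200 kN.
Design strength φR_n = 0.75 × 1200 = 900 kN.

900 kN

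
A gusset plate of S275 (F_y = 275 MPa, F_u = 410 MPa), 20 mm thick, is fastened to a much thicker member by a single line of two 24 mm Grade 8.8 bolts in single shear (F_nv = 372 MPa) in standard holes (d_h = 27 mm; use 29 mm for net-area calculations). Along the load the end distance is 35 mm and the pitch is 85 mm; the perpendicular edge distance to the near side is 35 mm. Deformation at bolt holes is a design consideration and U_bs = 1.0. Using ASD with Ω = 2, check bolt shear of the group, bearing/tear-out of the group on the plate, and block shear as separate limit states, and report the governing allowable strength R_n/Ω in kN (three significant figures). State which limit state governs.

168 kN (bolt shear governs)

Bolt shear: A_b = π·24²/4 = 452.4 mm²; R_n = 372 × 452.4 × 2 × 1 / 1000 = 336.6 kN → 336.6 / 2 = 168 kN.
Bearing: edge l_c = 21.5, r_n = 211.6 kN; interior l_c = 58, r_n = 472.3 kN; R_n = 211.6 + 1·472.3 = 683.9 kN → 342 kN.
Block shear: A_gv = 2400, A_nv = 1530, A_nt = 410 mm²; R_n = min(0.6F_uA_nv, 0.6F_yA_gv) + U_bs·F_u·A_nt = 544.5 kN → 272 kN.
Bolt shear governs: 168 kN.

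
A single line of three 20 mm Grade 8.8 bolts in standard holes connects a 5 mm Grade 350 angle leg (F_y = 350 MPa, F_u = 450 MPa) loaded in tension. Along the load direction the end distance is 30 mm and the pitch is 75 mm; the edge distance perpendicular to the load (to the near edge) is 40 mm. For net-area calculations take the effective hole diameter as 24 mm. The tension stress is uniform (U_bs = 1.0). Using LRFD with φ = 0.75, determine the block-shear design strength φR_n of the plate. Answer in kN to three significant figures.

169 kN

Shear plane L_v = 30 + 2·75 = 180 mm; A_gv = 180 × 5 = 900 mm².
A_nv = (180 − 2.5·24) × 5 = 600 mm².
A_nt = (40 − 0.5·24) × 5 = 140 mm².
0.6 F_u A_nv = 162 kN; 0.6 F_y A_gv = 189 kN → shear rupture governs the shear term.
R_n = 162 + 1.0 × 450 × 140 / 1000 = 225 kN.
Design strength φR_n = 0.75 × 225 = 169 kN.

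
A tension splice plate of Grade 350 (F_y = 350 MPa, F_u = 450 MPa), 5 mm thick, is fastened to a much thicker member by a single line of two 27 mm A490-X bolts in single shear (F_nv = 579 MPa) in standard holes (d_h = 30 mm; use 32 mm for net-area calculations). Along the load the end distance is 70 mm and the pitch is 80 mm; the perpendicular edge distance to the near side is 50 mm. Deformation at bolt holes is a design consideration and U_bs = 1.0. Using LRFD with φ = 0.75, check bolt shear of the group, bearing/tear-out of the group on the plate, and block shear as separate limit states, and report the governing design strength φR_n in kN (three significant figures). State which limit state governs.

161 kN (block shear governs)

Bolt shear: A_b = π·27²/4 = 572.6 mm²; R_n = 579 × 572.6 × 2 × 1 / 1000 = 663 kN → 0.75 × 663 = 497 kN.
Bearing: edge l_c = 55, r_n = 145.8 kN; interior l_c = 50, r_n = 135 kN; R_n = 145.8 + 1·135 = 280.8 kN → 211 kN.
Block shear: A_gv = 750, A_nv = 510, A_nt = 170 mm²; R_n = min(0.6F_uA_nv, 0.6F_yA_gv) + U_bs·F_u·A_nt = 214.2 kN → 161 kN.
Block shear governs: 161 kN.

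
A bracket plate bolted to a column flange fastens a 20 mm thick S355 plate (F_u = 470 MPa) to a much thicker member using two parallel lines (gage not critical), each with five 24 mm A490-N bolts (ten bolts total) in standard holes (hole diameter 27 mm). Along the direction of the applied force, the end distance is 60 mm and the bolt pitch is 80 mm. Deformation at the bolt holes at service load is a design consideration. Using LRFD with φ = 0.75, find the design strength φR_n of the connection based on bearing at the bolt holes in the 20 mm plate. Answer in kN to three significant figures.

Per bolt r_n = 1.2 l_c t F_u ≤ 2.4 d t F_u; upper limit = 2.4 × 24 × 20 × 470 / 1000 = 541.4 kN.
Edge bolt: l_c = 60 − 27/2 = 46.5 mm → 1.2 × 46.5 × 20 × 470 / 1000 = 524.5 → r_n = 524.5 kN.
Interior bolts: l_c = 80 − 27 = 53 mm → 1.2 × 53 × 20 × 470 / 1000 = 597.8 → r_n = 541.4 kN.
R_n = 2 × 524.5 + 8 × 541.4 = 5381 kN.
Design strength φR_n = 0.75 × 5381 = 4040 kN.

4040 kN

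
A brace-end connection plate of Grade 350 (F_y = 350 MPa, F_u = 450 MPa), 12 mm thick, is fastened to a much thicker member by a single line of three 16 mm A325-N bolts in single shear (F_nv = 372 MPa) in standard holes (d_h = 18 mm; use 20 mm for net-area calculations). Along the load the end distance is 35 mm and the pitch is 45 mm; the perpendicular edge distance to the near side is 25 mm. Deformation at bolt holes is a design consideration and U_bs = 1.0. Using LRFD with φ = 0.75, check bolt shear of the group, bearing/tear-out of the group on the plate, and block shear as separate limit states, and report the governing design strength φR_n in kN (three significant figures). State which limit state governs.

168 kN (bolt shear governs)

Bolt shear: A_b = π·16²/4 = 201.1 mm²; R_n = 372 × 201.1 × 3 × 1 / 1000 = 224.4 kN → 0.75 × 224.4 = 168 kN.
Bearing: edge l_c = 26, r_n = 168.5 kN; interior l_c = 27, r_n = 175 kN; R_n = 168.5 + 2·175 = 518.4 kN → 389 kN.
Block shear: A_gv = 1500, A_nv = 900, A_nt = 180 mm²; R_n = min(0.6F_uA_nv, 0.6F_yA_gv) + U_bs·F_u·A_nt = 324 kN → 243 kN.
Bolt shear governs: 168 kN.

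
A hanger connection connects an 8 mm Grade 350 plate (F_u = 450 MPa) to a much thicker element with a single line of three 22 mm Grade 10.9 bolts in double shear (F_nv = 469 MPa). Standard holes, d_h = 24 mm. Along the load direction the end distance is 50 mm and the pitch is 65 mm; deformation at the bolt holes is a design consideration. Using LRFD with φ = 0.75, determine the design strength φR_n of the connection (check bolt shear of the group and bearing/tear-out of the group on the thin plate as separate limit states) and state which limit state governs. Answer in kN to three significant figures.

389 kN (bearing governs)

Bolt shear: A_b = π·22²/4 = 380.1 mm²; R_n = 469 × 380.1 × 3 × 2 / 1000 = 1070 kN → 0.75 × 1070 = 802 kN.
Bearing (1.2 l_c t F_u ≤ 2.4 d t F_u): upper limit = 2.4·22·8·450 / 1000 = 190.1 kN.
  Edge l_c = 50 − 24/2 = 38 → r_n = 164.2 kN; interior l_c = 65 − 24 = 41 → r_n = 177.1 kN.
  R_n,bearing = 1·164.2 + 2·177.1 = 518.4 kN → 0.75 × 518.4 = 389 kN.
Bearing governs: 389 kN.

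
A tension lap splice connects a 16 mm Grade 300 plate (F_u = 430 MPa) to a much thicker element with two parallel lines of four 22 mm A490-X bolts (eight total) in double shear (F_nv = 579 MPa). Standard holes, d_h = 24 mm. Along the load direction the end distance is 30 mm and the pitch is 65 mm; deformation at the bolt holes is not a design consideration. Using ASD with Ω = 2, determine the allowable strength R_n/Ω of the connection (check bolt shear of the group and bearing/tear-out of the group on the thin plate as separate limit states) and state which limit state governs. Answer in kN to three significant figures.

Bolt shear: A_b = π·22²/4 = 380.1 mm²; R_n = 579 × 380.1 × 8 × 2 / 1000 = 3522 kN → 3522 / 2 = 1760 kN.
Bearing (1.5 l_c t F_u ≤ 3.0 d t F_u): upper limit = 3.0·22·16·430 / 1000 = 454.1 kN.
  Edge l_c = 30 − 24/2 = 18 → r_n = 185.8 kN; interior l_c = 65 − 24 = 41 → r_n = 423.1 kN.
  R_n,bearing = 2·185.8 + 6·423.1 = 2910 kN → 2910 / 2 = 1460 kN.
Bearing governs: 1460 kN.

1460 kN (bearing governs)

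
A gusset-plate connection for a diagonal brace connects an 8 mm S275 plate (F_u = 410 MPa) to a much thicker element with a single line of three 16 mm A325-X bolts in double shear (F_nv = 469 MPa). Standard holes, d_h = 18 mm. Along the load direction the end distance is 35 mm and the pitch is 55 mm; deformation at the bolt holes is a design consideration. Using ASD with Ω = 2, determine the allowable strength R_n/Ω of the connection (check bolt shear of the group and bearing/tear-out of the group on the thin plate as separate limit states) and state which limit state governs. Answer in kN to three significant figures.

177 kN (bearing governs)

Bolt shear: A_b = π·16²/4 = 201.1 mm²; R_n = 469 × 201.1 × 3 × 2 / 1000 = 565.8 kN → 565.8 / 2 = 283 kN.
Bearing (1.2 l_c t F_u ≤ 2.4 d t F_u): upper limit = 2.4·16·8·410 / 1000 = 126 kN.
  Edge l_c = 35 − 18/2 = 26 → r_n = 102.3 kN; interior l_c = 55 − 18 = 37 → r_n = 126 kN.
  R_n,bearing = 1·102.3 + 2·126 = 354.2 kN → 354.2 / 2 = 177 kN.
Bearing governs: 177 kN.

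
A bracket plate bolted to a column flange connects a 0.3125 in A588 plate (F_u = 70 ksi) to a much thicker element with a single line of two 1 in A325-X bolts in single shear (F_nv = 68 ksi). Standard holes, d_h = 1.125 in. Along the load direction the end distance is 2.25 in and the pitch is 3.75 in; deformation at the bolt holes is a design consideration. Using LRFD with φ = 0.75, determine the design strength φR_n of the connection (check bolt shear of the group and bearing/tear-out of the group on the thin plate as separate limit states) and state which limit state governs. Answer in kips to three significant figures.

72.6 kips (bearing governs)

Bolt shear: A_b = π·1²/4 = 0.7854 in²; R_n = 68 × 0.7854 × 2 × 1 = 106.8 kips → 0.75 × 106.8 = 80.1 kips.
Bearing (1.2 l_c t F_u ≤ 2.4 d t F_u): upper limit = 2.4·1·0.3125·70 = 52.5 kips.
  Edge l_c = 2.25 − 1.125/2 = 1.688 → r_n = 44.3 kips; interior l_c = 3.75 − 1.125 = 2.625 → r_n = 52.5 kips.
  R_n,bearing = 1·44.3 + 1·52.5 = 96.8 kips → 0.75 × 96.8 = 72.6 kips.
Bearing governs: 72.6 kips.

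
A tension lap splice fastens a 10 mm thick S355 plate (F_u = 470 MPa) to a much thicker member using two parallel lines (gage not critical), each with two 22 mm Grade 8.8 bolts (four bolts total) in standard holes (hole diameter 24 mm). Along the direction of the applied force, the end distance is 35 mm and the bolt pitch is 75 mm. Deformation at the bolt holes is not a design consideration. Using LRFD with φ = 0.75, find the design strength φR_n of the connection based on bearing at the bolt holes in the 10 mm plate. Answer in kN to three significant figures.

Per bolt r_n = 1.5 l_c t F_u ≤ 3.0 d t F_u; upper limit = 3.0 × 22 × 10 × 470 / 1000 = 310.2 kN.
Edge bolt: l_c = 35 − 24/2 = 23 mm → 1.5 × 23 × 10 × 470 / 1000 = 162.2 → r_n = 162.2 kN.
Interior bolts: l_c = 75 − 24 = 51 mm → 1.5 × 51 × 10 × 470 / 1000 = 359.6 → r_n = 310.2 kN.
R_n = 2 × 162.2 + 2 × 310.2 = 944.7 kN.
Design strength φR_n = 0.75 × 944.7 = 709 kN.

709 kN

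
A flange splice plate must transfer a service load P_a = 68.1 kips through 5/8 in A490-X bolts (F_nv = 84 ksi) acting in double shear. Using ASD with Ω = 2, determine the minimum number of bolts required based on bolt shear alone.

A_b = π·0.625²/4 = 0.3068 in².
Per-bolt allowable strength R_n/Ω = 84 × 0.3068 × 2 / 2 = 25.77 kips.
n ≥ 68.1 / 25.77 = 2.643 → use 3 bolts.

3 bolts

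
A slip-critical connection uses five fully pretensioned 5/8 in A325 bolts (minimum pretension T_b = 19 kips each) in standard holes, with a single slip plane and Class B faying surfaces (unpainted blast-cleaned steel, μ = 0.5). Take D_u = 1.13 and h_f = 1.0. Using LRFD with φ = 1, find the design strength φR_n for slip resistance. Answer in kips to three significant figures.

R_n = μ · D_u · h_f · T_b · n_s · n_b = 0.5 × 1.13 × 1.0 × 19 × 1 × 5 = 53.67 kips.
Design strength φR_n = 1 × 53.67 = 53.7 kips.

53.7 kips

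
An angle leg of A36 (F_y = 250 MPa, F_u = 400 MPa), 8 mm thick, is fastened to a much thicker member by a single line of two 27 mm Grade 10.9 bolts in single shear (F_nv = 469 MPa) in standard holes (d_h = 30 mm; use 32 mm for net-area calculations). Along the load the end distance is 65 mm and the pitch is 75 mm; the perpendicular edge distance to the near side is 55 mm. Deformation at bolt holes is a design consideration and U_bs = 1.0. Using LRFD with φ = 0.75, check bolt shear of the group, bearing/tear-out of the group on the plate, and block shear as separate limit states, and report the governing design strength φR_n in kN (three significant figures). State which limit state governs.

220 kN (block shear governs)

Bolt shear: A_b = π·27²/4 = 572.6 mm²; R_n = 469 × 572.6 × 2 × 1 / 1000 = 537.1 kN → 0.75 × 537.1 = 403 kN.
Bearing: edge l_c = 50, r_n = 192 kN; interior l_c = 45, r_n = 172.8 kN; R_n = 192 + 1·172.8 = 364.8 kN → 274 kN.
Block shear: A_gv = 1120, A_nv = 736, A_nt = 312 mm²; R_n = min(0.6F_uA_nv, 0.6F_yA_gv) + U_bs·F_u·A_nt = 292.8 kN → 220 kN.
Block shear governs: 220 kN.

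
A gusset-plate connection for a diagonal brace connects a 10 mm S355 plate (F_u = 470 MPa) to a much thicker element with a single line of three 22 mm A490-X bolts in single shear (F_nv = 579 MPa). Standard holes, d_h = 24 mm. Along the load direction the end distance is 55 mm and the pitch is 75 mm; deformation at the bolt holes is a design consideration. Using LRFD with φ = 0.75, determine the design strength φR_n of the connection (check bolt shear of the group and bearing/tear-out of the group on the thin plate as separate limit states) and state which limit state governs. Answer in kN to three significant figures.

Bolt shear: A_b = π·22²/4 = 380.1 mm²; R_n = 579 × 380.1 × 3 × 1 / 1000 = 660.3 kN → 0.75 × 660.3 = 495 kN.
Bearing (1.2 l_c t F_u ≤ 2.4 d t F_u): upper limit = 2.4·22·10·470 / 1000 = 248.2 kN.
  Edge l_c = 55 − 24/2 = 43 → r_n = 242.5 kN; interior l_c = 75 − 24 = 51 → r_n = 248.2 kN.
  R_n,bearing = 1·242.5 + 2·248.2 = 738.8 kN → 0.75 × 738.8 = 554 kN.
Bolt shear governs: 495 kN.

495 kN (bolt shear governs)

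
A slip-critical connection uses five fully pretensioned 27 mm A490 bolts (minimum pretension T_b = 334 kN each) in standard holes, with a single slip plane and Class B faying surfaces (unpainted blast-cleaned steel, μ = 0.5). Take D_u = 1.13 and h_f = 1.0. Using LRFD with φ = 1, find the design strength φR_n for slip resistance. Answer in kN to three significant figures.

R_n = μ · D_u · h_f · T_b · n_s · n_b = 0.5 × 1.13 × 1.0 × 334 × 1 × 5 = 943.5 kN.
Design strength φR_n = 1 × 943.5 = 944 kN.

944 kN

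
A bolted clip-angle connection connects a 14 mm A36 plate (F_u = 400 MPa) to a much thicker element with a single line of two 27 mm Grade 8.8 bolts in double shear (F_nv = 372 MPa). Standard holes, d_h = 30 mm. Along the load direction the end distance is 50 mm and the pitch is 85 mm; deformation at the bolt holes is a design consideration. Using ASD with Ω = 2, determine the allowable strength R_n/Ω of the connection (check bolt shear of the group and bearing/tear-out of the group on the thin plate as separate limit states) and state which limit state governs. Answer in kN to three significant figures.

299 kN (bearing governs)

Bolt shear: A_b = π·27²/4 = 572.6 mm²; R_n = 372 × 572.6 × 2 × 2 / 1000 = 852 kN → 852 / 2 = 426 kN.
Bearing (1.2 l_c t F_u ≤ 2.4 d t F_u): upper limit = 2.4·27·14·400 / 1000 = 362.9 kN.
  Edge l_c = 50 − 30/2 = 35 → r_n = 235.2 kN; interior l_c = 85 − 30 = 55 → r_n = 362.9 kN.
  R_n,bearing = 1·235.2 + 1·362.9 = 598.1 kN → 598.1 / 2 = 299 kN.
Bearing governs: 299 kN.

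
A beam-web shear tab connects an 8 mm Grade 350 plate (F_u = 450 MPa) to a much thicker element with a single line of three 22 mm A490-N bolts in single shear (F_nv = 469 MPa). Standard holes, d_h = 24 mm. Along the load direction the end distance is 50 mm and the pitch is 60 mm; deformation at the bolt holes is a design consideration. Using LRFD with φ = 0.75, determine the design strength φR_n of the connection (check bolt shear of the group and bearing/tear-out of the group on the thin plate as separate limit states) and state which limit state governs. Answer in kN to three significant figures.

Bolt shear: A_b = π·22²/4 = 380.1 mm²; R_n = 469 × 380.1 × 3 × 1 / 1000 = 534.8 kN → 0.75 × 534.8 = 401 kN.
Bearing (1.2 l_c t F_u ≤ 2.4 d t F_u): upper limit = 2.4·22·8·450 / 1000 = 190.1 kN.
  Edge l_c = 50 − 24/2 = 38 → r_n = 164.2 kN; interior l_c = 60 − 24 = 36 → r_n = 155.5 kN.
  R_n,bearing = 1·164.2 + 2·155.5 = 475.2 kN → 0.75 × 475.2 = 356 kN.
Bearing governs: 356 kN.

356 kN (bearing governs)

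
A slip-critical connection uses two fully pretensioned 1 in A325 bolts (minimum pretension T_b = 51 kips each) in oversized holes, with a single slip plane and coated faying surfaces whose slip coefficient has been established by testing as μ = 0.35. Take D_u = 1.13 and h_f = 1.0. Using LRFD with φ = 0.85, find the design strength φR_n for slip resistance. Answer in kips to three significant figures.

R_n = μ · D_u · h_f · T_b · n_s · n_b = 0.35 × 1.13 × 1.0 × 51 × 1 × 2 = 40.34 kips.
Design strength φR_n = 0.85 × 40.34 = 34.3 kips.

34.3 kips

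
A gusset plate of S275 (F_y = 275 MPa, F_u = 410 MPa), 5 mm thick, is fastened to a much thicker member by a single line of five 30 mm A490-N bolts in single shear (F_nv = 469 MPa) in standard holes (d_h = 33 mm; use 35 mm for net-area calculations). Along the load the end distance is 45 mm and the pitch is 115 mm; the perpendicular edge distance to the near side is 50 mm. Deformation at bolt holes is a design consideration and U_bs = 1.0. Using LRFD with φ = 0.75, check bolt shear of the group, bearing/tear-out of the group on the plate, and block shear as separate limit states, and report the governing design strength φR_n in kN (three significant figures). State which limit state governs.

362 kN (block shear governs)

Bolt shear: A_b = π·30²/4 = 706.9 mm²; R_n = 469 × 706.9 × 5 × 1 / 1000 = 1658 kN → 0.75 × 1658 = 1240 kN.
Bearing: edge l_c = 28.5, r_n = 70.11 kN; interior l_c = 82, r_n = 147.6 kN; R_n = 70.11 + 4·147.6 = 660.5 kN → 495 kN.
Block shear: A_gv = 2525, A_nv = 1738, A_nt = 162.5 mm²; R_n = min(0.6F_uA_nv, 0.6F_yA_gv) + U_bs·F_u·A_nt = 483.2 kN → 362 kN.
Block shear governs: 362 kN.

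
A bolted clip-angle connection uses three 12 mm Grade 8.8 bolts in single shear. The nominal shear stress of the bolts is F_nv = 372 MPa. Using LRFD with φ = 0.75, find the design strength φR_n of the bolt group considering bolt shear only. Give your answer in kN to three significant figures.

94.7 kN

A_b = π × 12² / 4 = 113.1 mm².
R_n = F_nv · A_b · n · n_s = 372 × 113.1 × 3 × 1 / 1000 = 126.2 kN.
Design strength φR_n = 0.75 × 126.2 = 94.7 kN.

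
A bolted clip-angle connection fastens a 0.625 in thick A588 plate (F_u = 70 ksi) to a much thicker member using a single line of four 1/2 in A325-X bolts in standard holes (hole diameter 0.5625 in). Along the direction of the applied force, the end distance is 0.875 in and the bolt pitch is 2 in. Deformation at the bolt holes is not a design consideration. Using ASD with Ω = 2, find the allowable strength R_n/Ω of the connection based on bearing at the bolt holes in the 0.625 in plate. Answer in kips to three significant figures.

118 kips

Per bolt r_n = 1.5 l_c t F_u ≤ 3.0 d t F_u; upper limit = 3.0 × 0.5 × 0.625 × 70 = 65.62 kips.
Edge bolt: l_c = 0.875 − 0.5625/2 = 0.5938 in → 1.5 × 0.5938 × 0.625 × 70 = 38.96 → r_n = 38.96 kips.
Interior bolts: l_c = 2 − 0.5625 = 1.438 in → 1.5 × 1.438 × 0.625 × 70 = 94.34 → r_n = 65.62 kips.
R_n = 1 × 38.96 + 3 × 65.62 = 235.8 kips.
Allowable strength R_n/Ω = 235.8 / 2 = 118 kips.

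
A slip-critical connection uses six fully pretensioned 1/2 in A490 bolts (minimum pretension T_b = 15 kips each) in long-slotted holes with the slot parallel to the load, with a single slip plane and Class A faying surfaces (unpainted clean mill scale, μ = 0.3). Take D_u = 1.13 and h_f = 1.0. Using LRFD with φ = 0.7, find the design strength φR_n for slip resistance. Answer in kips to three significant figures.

R_n = μ · D_u · h_f · T_b · n_s · n_b = 0.3 × 1.13 × 1.0 × 15 × 1 × 6 = 30.51 kips.
Design strength φR_n = 0.7 × 30.51 = 21.4 kips.

21.4 kips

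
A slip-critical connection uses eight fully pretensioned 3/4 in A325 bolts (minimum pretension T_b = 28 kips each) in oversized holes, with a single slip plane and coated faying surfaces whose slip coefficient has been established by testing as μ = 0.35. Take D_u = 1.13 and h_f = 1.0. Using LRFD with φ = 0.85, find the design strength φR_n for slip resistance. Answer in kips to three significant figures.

R_n = μ · D_u · h_f · T_b · n_s · n_b = 0.35 × 1.13 × 1.0 × 28 × 1 × 8 = 88.59 kips.
Design strength φR_n = 0.85 × 88.59 = 75.3 kips.

75.3 kips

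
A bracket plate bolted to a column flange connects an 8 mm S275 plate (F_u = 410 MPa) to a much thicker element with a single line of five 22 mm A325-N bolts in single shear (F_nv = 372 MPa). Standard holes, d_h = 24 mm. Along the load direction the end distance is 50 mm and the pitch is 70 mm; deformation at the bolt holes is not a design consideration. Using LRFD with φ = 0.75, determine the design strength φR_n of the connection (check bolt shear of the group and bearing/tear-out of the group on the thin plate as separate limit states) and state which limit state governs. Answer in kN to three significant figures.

530 kN (bolt shear governs)

Bolt shear: A_b = π·22²/4 = 380.1 mm²; R_n = 372 × 380.1 × 5 × 1 / 1000 = 707 kN → 0.75 × 707 = 530 kN.
Bearing (1.5 l_c t F_u ≤ 3.0 d t F_u): upper limit = 3.0·22·8·410 / 1000 = 216.5 kN.
  Edge l_c = 50 − 24/2 = 38 → r_n = 187 kN; interior l_c = 70 − 24 = 46 → r_n = 216.5 kN.
  R_n,bearing = 1·187 + 4·216.5 = 1053 kN → 0.75 × 1053 = 790 kN.
Bolt shear governs: 530 kN.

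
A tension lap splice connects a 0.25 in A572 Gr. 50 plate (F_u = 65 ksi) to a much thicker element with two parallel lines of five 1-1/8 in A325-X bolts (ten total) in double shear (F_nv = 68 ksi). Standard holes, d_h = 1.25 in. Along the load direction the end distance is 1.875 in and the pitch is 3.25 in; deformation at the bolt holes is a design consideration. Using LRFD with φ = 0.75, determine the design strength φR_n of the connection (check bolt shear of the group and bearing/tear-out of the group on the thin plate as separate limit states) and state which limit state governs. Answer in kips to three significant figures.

Bolt shear: A_b = π·1.125²/4 = 0.994 in²; R_n = 68 × 0.994 × 10 × 2 = 1352 kips → 0.75 × 1352 = 1010 kips.
Bearing (1.2 l_c t F_u ≤ 2.4 d t F_u): upper limit = 2.4·1.125·0.25·65 = 43.87 kips.
  Edge l_c = 1.875 − 1.25/2 = 1.25 → r_n = 24.38 kips; interior l_c = 3.25 − 1.25 = 2 → r_n = 39 kips.
  R_n,bearing = 2·24.38 + 8·39 = 360.8 kips → 0.75 × 360.8 = 271 kips.
Bearing governs: 271 kips.

271 kips (bearing governs)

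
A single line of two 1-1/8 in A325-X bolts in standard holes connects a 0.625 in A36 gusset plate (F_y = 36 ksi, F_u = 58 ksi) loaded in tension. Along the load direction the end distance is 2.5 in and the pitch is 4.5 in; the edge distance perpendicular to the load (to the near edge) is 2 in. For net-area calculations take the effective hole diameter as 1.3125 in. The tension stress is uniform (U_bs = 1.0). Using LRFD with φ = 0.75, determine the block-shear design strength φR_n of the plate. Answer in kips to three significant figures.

107 kips

Shear plane L_v = 2.5 + 1·4.5 = 7 in; A_gv = 7 × 0.625 = 4.375 in².
A_nv = (7 − 1.5·1.3125) × 0.625 = 3.145 in².
A_nt = (2 − 0.5·1.3125) × 0.625 = 0.8398 in².
0.6 F_u A_nv = 109.4 kips; 0.6 F_y A_gv = 94.5 kips → shear yielding governs the shear term.
R_n = 94.5 + 1.0 × 58 × 0.8398 = 143.2 kips.
Design strength φR_n = 0.75 × 143.2 = 107 kips.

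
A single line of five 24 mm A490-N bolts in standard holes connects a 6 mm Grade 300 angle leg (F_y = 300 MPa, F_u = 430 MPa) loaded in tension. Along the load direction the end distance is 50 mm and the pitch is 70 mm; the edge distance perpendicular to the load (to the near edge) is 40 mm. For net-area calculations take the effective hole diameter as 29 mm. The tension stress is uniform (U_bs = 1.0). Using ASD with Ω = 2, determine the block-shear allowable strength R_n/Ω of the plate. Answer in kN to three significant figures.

Shear plane L_v = 50 + 4·70 = 330 mm; A_gv = 330 × 6 = 1980 mm².
A_nv = (330 − 4.5·29) × 6 = 1197 mm².
A_nt = (40 − 0.5·29) × 6 = 153 mm².
0.6 F_u A_nv = 308.8 kN; 0.6 F_y A_gv = 356.4 kN → shear rupture governs the shear term.
R_n = 308.8 + 1.0 × 430 × 153 / 1000 = 374.6 kN.
Allowable strength R_n/Ω = 374.6 / 2 = 187 kN.

187 kN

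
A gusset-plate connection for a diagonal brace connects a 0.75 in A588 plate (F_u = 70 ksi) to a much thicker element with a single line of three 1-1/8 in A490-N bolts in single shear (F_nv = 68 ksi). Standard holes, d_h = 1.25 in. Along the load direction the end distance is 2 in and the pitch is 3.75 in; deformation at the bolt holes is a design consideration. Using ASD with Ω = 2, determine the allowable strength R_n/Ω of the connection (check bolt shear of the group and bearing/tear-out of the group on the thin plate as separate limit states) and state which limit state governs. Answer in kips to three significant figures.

101 kips (bolt shear governs)

Bolt shear: A_b = π·1.125²/4 = 0.994 in²; R_n = 68 × 0.994 × 3 × 1 = 202.8 kips → 202.8 / 2 = 101 kips.
Bearing (1.2 l_c t F_u ≤ 2.4 d t F_u): upper limit = 2.4·1.125·0.75·70 = 141.8 kips.
  Edge l_c = 2 − 1.25/2 = 1.375 → r_n = 86.62 kips; interior l_c = 3.75 − 1.25 = 2.5 → r_n = 141.8 kips.
  R_n,bearing = 1·86.62 + 2·141.8 = 370.1 kips → 370.1 / 2 = 185 kips.
Bolt shear governs: 101 kips.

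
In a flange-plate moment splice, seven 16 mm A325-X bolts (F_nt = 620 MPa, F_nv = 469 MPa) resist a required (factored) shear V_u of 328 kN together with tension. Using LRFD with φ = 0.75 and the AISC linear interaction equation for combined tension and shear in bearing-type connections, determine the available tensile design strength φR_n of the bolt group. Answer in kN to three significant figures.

417 kN

A_b = π·16²/4 = 201.1 mm²; f_rv = 328 × 1000 / (7 × 201.1) = 233 MPa.
F'_nt = 1.3 F_nt − (F_nt / φF_nv) f_rv = 1.3·620 − (620/(0.75·469))·233 = 395.2 MPa, capped at F_nt → F'_nt = 395.2 MPa.
R_n = F'_nt · A_b · n = 395.2 × 201.1 × 7 / 1000 = 556.3 kN.
Design strength φR_n = 0.75 × 556.3 = 417 kN.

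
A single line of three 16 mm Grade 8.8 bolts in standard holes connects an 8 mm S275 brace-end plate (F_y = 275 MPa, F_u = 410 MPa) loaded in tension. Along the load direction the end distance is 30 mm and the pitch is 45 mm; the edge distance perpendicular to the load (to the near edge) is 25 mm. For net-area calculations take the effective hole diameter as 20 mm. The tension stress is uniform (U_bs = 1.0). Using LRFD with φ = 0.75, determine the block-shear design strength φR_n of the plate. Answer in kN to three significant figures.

Shear plane L_v = 30 + 2·45 = 120 mm; A_gv = 120 × 8 = 960 mm².
A_nv = (120 − 2.5·20) × 8 = 560 mm².
A_nt = (25 − 0.5·20) × 8 = 120 mm².
0.6 F_u A_nv = 137.8 kN; 0.6 F_y A_gv = 158.4 kN → shear rupture governs the shear term.
R_n = 137.8 + 1.0 × 410 × 120 / 1000 = 187 kN.
Design strength φR_n = 0.75 × 187 = 140 kN.

140 kN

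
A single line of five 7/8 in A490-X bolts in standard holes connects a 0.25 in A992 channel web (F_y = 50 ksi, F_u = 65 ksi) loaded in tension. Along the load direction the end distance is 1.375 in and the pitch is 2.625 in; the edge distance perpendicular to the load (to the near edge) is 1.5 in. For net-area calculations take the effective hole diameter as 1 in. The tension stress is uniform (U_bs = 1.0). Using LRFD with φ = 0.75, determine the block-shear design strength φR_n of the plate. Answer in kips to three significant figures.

Shear plane L_v = 1.375 + 4·2.625 = 11.88 in; A_gv = 11.88 × 0.25 = 2.969 in².
A_nv = (11.88 − 4.5·1) × 0.25 = 1.844 in².
A_nt = (1.5 − 0.5·1) × 0.25 = 0.25 in².
0.6 F_u A_nv = 71.91 kips; 0.6 F_y A_gv = 89.06 kips → shear rupture governs the shear term.
R_n = 71.91 + 1.0 × 65 × 0.25 = 88.16 kips.
Design strength φR_n = 0.75 × 88.16 = 66.1 kips.

66.1 kips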